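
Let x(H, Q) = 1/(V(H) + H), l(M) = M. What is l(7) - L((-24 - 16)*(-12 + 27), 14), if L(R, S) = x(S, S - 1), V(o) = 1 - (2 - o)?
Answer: 188/27 ≈ 6.9630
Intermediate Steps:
V(o) = -1 + o (V(o) = 1 + (-2 + o) = -1 + o)
x(H, Q) = 1/(-1 + 2*H) (x(H, Q) = 1/((-1 + H) + H) = 1/(-1 + 2*H))
L(R, S) = 1/(-1 + 2*S)
l(7) - L((-24 - 16)*(-12 + 27), 14) = 7 - 1/(-1 + 2*14) = 7 - 1/(-1 + 28) = 7 - 1/27 = 188/27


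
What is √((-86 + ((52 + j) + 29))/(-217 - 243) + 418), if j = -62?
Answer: √22119905/230 ≈ 20.449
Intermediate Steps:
√((-86 + ((52 + j) + 29))/(-217 - 243) + 418) = √((-86 + ((52 - 62) + 29))/(-217 - 243) + 418) = √((-86 + (-10 + 29))/(-460) + 418) = √((-86 + 19)*(-1/460) + 418) = √(-67*(-1/460) + 418) = √(67/460 + 418) = √(192347/460) = √22119905/230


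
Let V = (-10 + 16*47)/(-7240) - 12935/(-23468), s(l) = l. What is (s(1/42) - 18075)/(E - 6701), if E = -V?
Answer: 4030804100615/1494454353609 ≈ 2.6972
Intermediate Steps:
V = 4764759/10619270 (V = (-10 + 752)*(-1/7240) - 12935*(-1/23468) = 742*(-1/7240) + 12935/23468 = -371/3620 + 12935/23468 = 4764759/10619270 ≈ 0.44869)
E = -4764759/10619270 (E = -1*4764759/10619270 = -4764759/10619270 ≈ -0.44869)
(s(1/42) - 18075)/(E - 6701) = (1/42 - 18075)/(-4764759/10619270 - 6701) = (1/42 - 18075)/(-71164493029/10619270) = -759149/42*(-10619270/71164493029) = 4030804100615/1494454353609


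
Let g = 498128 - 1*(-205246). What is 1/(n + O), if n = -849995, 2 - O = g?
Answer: -1/1553367 ≈ -6.4376e-7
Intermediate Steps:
g = 703374 (g = 498128 + 205246 = 703374)
O = -703372 (O = 2 - 1*703374 = 2 - 703374 = -703372)
1/(n + O) = 1/(-849995 - 703372) = 1/(-1553367) = -1/1553367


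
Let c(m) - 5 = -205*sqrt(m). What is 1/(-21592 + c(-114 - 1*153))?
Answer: I/(-21587*I + 205*sqrt(267)) ≈ -4.5235e-5 + 7.0193e-6*I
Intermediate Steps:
c(m) = 5 - 205*sqrt(m)
1/(-21592 + c(-114 - 1*153)) = 1/(-21592 + (5 - 205*sqrt(-114 - 1*153))) = 1/(-21592 + (5 - 205*sqrt(-114 - 153))) = 1/(-21592 + (5 - 205*I*sqrt(267))) = 1/(-21587 - 205*I*sqrt(267))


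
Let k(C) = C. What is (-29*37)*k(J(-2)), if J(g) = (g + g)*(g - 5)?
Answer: -30044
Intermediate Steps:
J(g) = 2*g*(-5 + g) (J(g) = (2*g)*(-5 + g) = 2*g*(-5 + g))
(-29*37)*k(J(-2)) = (-29*37)*(2*(-2)*(-5 - 2)) = -2146*(-2)*(-7) = -1073*28 = -30044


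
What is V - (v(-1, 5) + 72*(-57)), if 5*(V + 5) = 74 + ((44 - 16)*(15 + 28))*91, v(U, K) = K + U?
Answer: 130113/5 ≈ 26023.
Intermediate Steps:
V = 109613/5 (V = -5 + (74 + ((44 - 16)*(15 + 28))*91)/5 = -5 + (74 + (28*43)*91)/5 = -5 + (74 + 1204*91)/5 = -5 + (74 + 109564)/5 = -5 + (1/5)*109638 = -5 + 109638/5 = 109613/5 ≈ 21923.)
V - (v(-1, 5) + 72*(-57)) = 109613/5 - ((5 - 1) + 72*(-57)) = 109613/5 - (4 - 4104) = 109613/5 - 1*(-4100) = 109613/5 + 4100 = 130113/5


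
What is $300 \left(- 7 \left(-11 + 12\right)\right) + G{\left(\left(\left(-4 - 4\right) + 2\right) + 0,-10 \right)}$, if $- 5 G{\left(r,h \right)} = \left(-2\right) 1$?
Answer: $- \frac{10498}{5} \approx -2099.6$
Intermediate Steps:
$G{\left(r,h \right)} = \frac{2}{5}$ ($G{\left(r,h \right)} = - \frac{\left(-2\right) 1}{5} = \left(- \frac{1}{5}\right) \left(-2\right) = \frac{2}{5}$)
$300 \left(- 7 \left(-11 + 12\right)\right) + G{\left(\left(\left(-4 - 4\right) + 2\right) + 0,-10 \right)} = 300 \left(- 7 \left(-11 + 12\right)\right) + \frac{2}{5} = 300 \left(\left(-7\right) 1\right) + \frac{2}{5} = 300 \left(-7\right) + \frac{2}{5} = -2100 + \frac{2}{5} = - \frac{10498}{5}$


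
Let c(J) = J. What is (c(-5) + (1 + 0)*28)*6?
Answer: 138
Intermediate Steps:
(c(-5) + (1 + 0)*28)*6 = (-5 + (1 + 0)*28)*6 = (-5 + 1*28)*6 = (-5 + 28)*6 = 23*6 = 138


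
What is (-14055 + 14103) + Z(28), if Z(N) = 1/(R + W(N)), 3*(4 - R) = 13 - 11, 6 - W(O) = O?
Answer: 2685/56 ≈ 47.946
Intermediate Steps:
W(O) = 6 - O
R = 10/3 (R = 4 - (13 - 11)/3 = 4 - 1/3*2 = 4 - 2/3 = 10/3 ≈ 3.3333)
Z(N) = 1/(28/3 - N) (Z(N) = 1/(10/3 + (6 - N)) = 1/(28/3 - N))
(-14055 + 14103) + Z(28) = (-14055 + 14103) - 3/(-28 + 3*28) = 48 - 3/(-28 + 84) = 48 - 3/56 = 2685/56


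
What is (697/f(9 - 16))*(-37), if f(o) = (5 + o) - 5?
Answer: 25789/7 ≈ 3684.1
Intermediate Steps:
f(o) = o
(697/f(9 - 16))*(-37) = (697/(9 - 16))*(-37) = (697/(-7))*(-37) = (697*(-1/7))*(-37) = -697/7*(-37) = 25789/7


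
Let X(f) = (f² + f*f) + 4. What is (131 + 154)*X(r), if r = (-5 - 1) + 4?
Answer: 3420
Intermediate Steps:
r = -2 (r = -6 + 4 = -2)
X(f) = 4 + 2*f² (X(f) = (f² + f²) + 4 = 2*f² + 4 = 4 + 2*f²)
(131 + 154)*X(r) = (131 + 154)*(4 + 2*(-2)²) = 285*(4 + 2*4) = 285*(4 + 8) = 285*12 = 3420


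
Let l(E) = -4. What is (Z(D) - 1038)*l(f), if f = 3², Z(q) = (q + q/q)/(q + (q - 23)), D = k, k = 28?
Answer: 136900/33 ≈ 4148.5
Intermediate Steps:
D = 28
Z(q) = (1 + q)/(-23 + 2*q) (Z(q) = (q + 1)/(q + (-23 + q)) = (1 + q)/(-23 + 2*q))
f = 9
(Z(D) - 1038)*l(f) = ((1 + 28)/(-23 + 2*28) - 1038)*(-4) = (29/(-23 + 56) - 1038)*(-4) = (29/33 - 1038)*(-4) = -34225/33*(-4) = 136900/33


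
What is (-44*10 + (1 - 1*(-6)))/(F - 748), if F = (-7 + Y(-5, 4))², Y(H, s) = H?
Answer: 433/604 ≈ 0.71689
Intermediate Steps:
F = 144 (F = (-7 - 5)² = (-12)² = 144)
(-44*10 + (1 - 1*(-6)))/(F - 748) = (-44*10 + (1 - 1*(-6)))/(144 - 748) = (-440 + (1 + 6))/(-604) = (-440 + 7)*(-1/604) = -433*(-1/604) = 433/604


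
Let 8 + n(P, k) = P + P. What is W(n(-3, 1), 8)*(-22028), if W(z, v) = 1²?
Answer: -22028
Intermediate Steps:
n(P, k) = -8 + 2*P (n(P, k) = -8 + (P + P) = -8 + 2*P)
W(z, v) = 1
W(n(-3, 1), 8)*(-22028) = 1*(-22028) = -22028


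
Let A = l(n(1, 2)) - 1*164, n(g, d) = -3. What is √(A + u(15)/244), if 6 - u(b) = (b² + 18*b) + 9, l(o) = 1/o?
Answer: I*√22286838/366 ≈ 12.899*I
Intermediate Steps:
u(b) = -3 - b² - 18*b (u(b) = 6 - ((b² + 18*b) + 9) = 6 - (9 + b² + 18*b) = 6 + (-9 - b² - 18*b) = -3 - b² - 18*b)
A = -493/3 (A = 1/(-3) - 1*164 = -⅓ - 164 = -493/3 ≈ -164.33)
√(A + u(15)/244) = √(-493/3 + (-3 - 1*15² - 18*15)/244) = √(-493/3 + (-3 - 1*225 - 270)*(1/244)) = √(-493/3 + (-3 - 225 - 270)*(1/244)) = √(-493/3 - 498*1/244) = √(-493/3 - 249/122) = √(-60893/366) = I*√22286838/366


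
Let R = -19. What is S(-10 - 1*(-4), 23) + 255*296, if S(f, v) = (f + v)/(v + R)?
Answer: 301937/4 ≈ 75484.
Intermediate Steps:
S(f, v) = (f + v)/(-19 + v) (S(f, v) = (f + v)/(v - 19) = (f + v)/(-19 + v))
S(-10 - 1*(-4), 23) + 255*296 = ((-10 - 1*(-4)) + 23)/(-19 + 23) + 255*296 = ((-10 + 4) + 23)/4 + 75480 = (-6 + 23)/4 + 75480 = (¼)*17 + 75480 = 17/4 + 75480 = 301937/4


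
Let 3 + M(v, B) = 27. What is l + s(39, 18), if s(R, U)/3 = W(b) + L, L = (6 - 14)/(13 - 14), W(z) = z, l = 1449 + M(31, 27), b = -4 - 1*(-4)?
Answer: 1497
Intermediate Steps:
b = 0 (b = -4 + 4 = 0)
M(v, B) = 24 (M(v, B) = -3 + 27 = 24)
l = 1473 (l = 1449 + 24 = 1473)
L = 8 (L = -8/(-1) = -8*(-1) = 8)
s(R, U) = 24 (s(R, U) = 3*(0 + 8) = 3*8 = 24)
l + s(39, 18) = 1473 + 24 = 1497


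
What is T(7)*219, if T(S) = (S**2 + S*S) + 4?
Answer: 22338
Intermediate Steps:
T(S) = 4 + 2*S**2 (T(S) = (S**2 + S**2) + 4 = 2*S**2 + 4 = 4 + 2*S**2)
T(7)*219 = (4 + 2*7**2)*219 = (4 + 2*49)*219 = (4 + 98)*219 = 102*219 = 22338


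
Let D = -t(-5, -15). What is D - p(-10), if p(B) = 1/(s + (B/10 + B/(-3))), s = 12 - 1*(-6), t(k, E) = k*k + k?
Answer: -1223/61 ≈ -20.049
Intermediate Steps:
t(k, E) = k + k**2 (t(k, E) = k**2 + k = k + k**2)
D = -20 (D = -(-5)*(1 - 5) = -(-5)*(-4) = -1*20 = -20)
s = 18 (s = 12 + 6 = 18)
p(B) = 1/(18 - 7*B/30) (p(B) = 1/(18 + (B/10 + B/(-3))) = 1/(18 + (B*(1/10) + B*(-1/3))) = 1/(18 + (B/10 - B/3)) = 1/(18 - 7*B/30))
D - p(-10) = -20 - (-30)/(-540 + 7*(-10)) = -20 - (-30)/(-540 - 70) = -20 - (-30)/(-610) = -20 - (-30)*(-1)/610 = -20 - 1*3/61 = -20 - 3/61 = -1223/61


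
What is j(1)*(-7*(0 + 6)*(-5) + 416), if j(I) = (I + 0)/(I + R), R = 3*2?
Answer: 626/7 ≈ 89.429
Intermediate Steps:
R = 6
j(I) = I/(6 + I) (j(I) = (I + 0)/(I + 6) = I/(6 + I))
j(1)*(-7*(0 + 6)*(-5) + 416) = (1/(6 + 1))*(-7*(0 + 6)*(-5) + 416) = (1/7)*(-7*6*(-5) + 416) = (1*(1/7))*(-42*(-5) + 416) = (210 + 416)/7 = (1/7)*626 = 626/7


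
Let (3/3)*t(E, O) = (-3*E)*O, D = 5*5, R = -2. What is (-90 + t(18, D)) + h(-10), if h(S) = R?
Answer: -1442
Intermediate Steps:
D = 25
h(S) = -2
t(E, O) = -3*E*O (t(E, O) = (-3*E)*O = -3*E*O)
(-90 + t(18, D)) + h(-10) = (-90 - 3*18*25) - 2 = (-90 - 1350) - 2 = -1440 - 2 = -1442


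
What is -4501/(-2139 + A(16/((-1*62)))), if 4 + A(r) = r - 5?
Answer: 139531/66596 ≈ 2.0952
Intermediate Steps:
A(r) = -9 + r (A(r) = -4 + (r - 5) = -4 + (-5 + r) = -9 + r)
-4501/(-2139 + A(16/((-1*62)))) = -4501/(-2139 + (-9 + 16/((-1*62)))) = -4501/(-2139 + (-9 + 16/(-62))) = -4501/(-2139 + (-9 + 16*(-1/62))) = -4501/(-2139 + (-9 - 8/31)) = -4501/(-2139 - 287/31) = -4501/(-66596/31) = -4501*(-31/66596) = 139531/66596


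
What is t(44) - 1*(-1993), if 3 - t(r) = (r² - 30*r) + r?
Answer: 1336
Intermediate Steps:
t(r) = 3 - r² + 29*r (t(r) = 3 - ((r² - 30*r) + r) = 3 - (r² - 29*r) = 3 + (-r² + 29*r) = 3 - r² + 29*r)
t(44) - 1*(-1993) = (3 - 1*44² + 29*44) - 1*(-1993) = (3 - 1*1936 + 1276) + 1993 = (3 - 1936 + 1276) + 1993 = -657 + 1993 = 1336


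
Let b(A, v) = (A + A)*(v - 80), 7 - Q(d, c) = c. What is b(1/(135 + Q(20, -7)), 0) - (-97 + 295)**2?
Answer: -5841556/149 ≈ -39205.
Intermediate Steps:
Q(d, c) = 7 - c
b(A, v) = 2*A*(-80 + v) (b(A, v) = (2*A)*(-80 + v) = 2*A*(-80 + v))
b(1/(135 + Q(20, -7)), 0) - (-97 + 295)**2 = 2*(-80 + 0)/(135 + (7 - 1*(-7))) - (-97 + 295)**2 = 2*(-80)/(135 + (7 + 7)) - 1*198**2 = 2*(-80)/(135 + 14) - 1*39204 = 2*(-80)/149 - 39204 = 2*(1/149)*(-80) - 39204 = -160/149 - 39204 = -5841556/149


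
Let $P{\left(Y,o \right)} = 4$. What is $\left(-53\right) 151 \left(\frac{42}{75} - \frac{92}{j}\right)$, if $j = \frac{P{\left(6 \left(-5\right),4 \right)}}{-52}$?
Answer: $- \frac{239401742}{25} \approx -9.5761 \cdot 10^{6}$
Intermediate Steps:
$j = - \frac{1}{13}$ ($j = \frac{4}{-52} = 4 \left(- \frac{1}{52}\right) = - \frac{1}{13} \approx -0.076923$)
$\left(-53\right) 151 \left(\frac{42}{75} - \frac{92}{j}\right) = \left(-53\right) 151 \left(\frac{42}{75} - \frac{92}{- \frac{1}{13}}\right) = - 8003 \left(42 \cdot \frac{1}{75} - -1196\right) = - 8003 \left(\frac{14}{25} + 1196\right) = \left(-8003\right) \frac{29914}{25} = - \frac{239401742}{25}$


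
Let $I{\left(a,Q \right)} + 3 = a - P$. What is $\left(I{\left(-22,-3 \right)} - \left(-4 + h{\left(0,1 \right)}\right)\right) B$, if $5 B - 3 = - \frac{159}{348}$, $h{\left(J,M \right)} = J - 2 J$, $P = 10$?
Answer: $- \frac{1829}{116} \approx -15.767$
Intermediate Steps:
$h{\left(J,M \right)} = - J$
$I{\left(a,Q \right)} = -13 + a$ ($I{\left(a,Q \right)} = -3 + \left(a - 10\right) = -3 + \left(-10 + a\right) = -13 + a$)
$B = \frac{59}{116}$ ($B = \frac{3}{5} + \frac{\left(-159\right) \frac{1}{348}}{5} = \frac{3}{5} + \frac{1}{5} \left(- \frac{53}{116}\right) = \frac{3}{5} - \frac{53}{580} = \frac{59}{116} \approx 0.50862$)
$\left(I{\left(-22,-3 \right)} - \left(-4 + h{\left(0,1 \right)}\right)\right) B = \left(\left(-13 - 22\right) + \left(4 - \left(-1\right) 0\right)\right) \frac{59}{116} = \left(-35 + \left(4 - 0\right)\right) \frac{59}{116} = \left(-35 + \left(4 + 0\right)\right) \frac{59}{116} = \left(-35 + 4\right) \frac{59}{116} = \left(-31\right) \frac{59}{116} = - \frac{1829}{116}$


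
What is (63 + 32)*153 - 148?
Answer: 14387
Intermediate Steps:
(63 + 32)*153 - 148 = 95*153 - 148 = 14535 - 148 = 14387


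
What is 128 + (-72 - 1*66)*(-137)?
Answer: 19034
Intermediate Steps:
128 + (-72 - 1*66)*(-137) = 128 + (-72 - 66)*(-137) = 128 - 138*(-137) = 128 + 18906 = 19034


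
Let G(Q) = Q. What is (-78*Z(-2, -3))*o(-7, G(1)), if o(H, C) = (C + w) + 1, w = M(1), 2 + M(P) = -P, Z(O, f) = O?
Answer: -156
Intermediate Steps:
M(P) = -2 - P
w = -3 (w = -2 - 1*1 = -2 - 1 = -3)
o(H, C) = -2 + C (o(H, C) = (C - 3) + 1 = (-3 + C) + 1 = -2 + C)
(-78*Z(-2, -3))*o(-7, G(1)) = (-78*(-2))*(-2 + 1) = 156*(-1) = -156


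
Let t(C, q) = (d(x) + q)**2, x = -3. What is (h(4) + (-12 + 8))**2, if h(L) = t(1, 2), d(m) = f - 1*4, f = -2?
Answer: 144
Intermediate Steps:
d(m) = -6 (d(m) = -2 - 1*4 = -2 - 4 = -6)
t(C, q) = (-6 + q)**2
h(L) = 16 (h(L) = (-6 + 2)**2 = (-4)**2 = 16)
(h(4) + (-12 + 8))**2 = (16 + (-12 + 8))**2 = (16 - 4)**2 = 12**2 = 144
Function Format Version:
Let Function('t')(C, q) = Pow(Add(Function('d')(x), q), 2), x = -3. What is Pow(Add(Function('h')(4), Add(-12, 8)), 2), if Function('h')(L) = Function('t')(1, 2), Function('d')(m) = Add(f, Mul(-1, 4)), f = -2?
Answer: 144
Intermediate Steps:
Function('d')(m) = -6 (Function('d')(m) = Add(-2, Mul(-1, 4)) = Add(-2, -4) = -6)
Function('t')(C, q) = Pow(Add(-6, q), 2)
Function('h')(L) = 16 (Function('h')(L) = Pow(Add(-6, 2), 2) = Pow(-4, 2) = 16)
Pow(Add(Function('h')(4), Add(-12, 8)), 2) = Pow(Add(16, Add(-12, 8)), 2) = Pow(Add(16, -4), 2) = Pow(12, 2) = 144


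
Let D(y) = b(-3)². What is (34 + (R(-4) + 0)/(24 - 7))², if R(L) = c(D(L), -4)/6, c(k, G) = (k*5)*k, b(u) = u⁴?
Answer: 5147444177067481/1156 ≈ 4.4528e+12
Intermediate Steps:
D(y) = 6561 (D(y) = ((-3)⁴)² = 81² = 6561)
c(k, G) = 5*k² (c(k, G) = (5*k)*k = 5*k²)
R(L) = 71744535/2 (R(L) = (5*6561²)/6 = (5*43046721)*(⅙) = 215233605*(⅙) = 71744535/2)
(34 + (R(-4) + 0)/(24 - 7))² = (34 + (71744535/2 + 0)/(24 - 7))² = (34 + (71744535/2)/17)² = (34 + (71744535/2)*(1/17))² = (34 + 71744535/34)² = (71745691/34)² = 5147444177067481/1156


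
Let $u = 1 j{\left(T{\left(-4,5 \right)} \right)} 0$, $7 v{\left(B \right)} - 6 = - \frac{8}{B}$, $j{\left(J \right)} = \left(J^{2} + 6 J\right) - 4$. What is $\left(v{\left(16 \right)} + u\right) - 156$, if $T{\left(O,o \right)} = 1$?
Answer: $- \frac{2173}{14} \approx -155.21$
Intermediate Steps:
$j{\left(J \right)} = -4 + J^{2} + 6 J$
$v{\left(B \right)} = \frac{6}{7} - \frac{8}{7 B}$ ($v{\left(B \right)} = \frac{6}{7} + \frac{\left(-8\right) \frac{1}{B}}{7} = \frac{6}{7} - \frac{8}{7 B}$)
$u = 0$ ($u = 1 \left(-4 + 1^{2} + 6 \cdot 1\right) 0 = 1 \left(-4 + 1 + 6\right) 0 = 1 \cdot 3 \cdot 0 = 3 \cdot 0 = 0$)
$\left(v{\left(16 \right)} + u\right) - 156 = \left(\frac{2 \left(-4 + 3 \cdot 16\right)}{7 \cdot 16} + 0\right) - 156 = \left(\frac{2}{7} \cdot \frac{1}{16} \left(-4 + 48\right) + 0\right) - 156 = \left(\frac{2}{7} \cdot \frac{1}{16} \cdot 44 + 0\right) - 156 = \left(\frac{11}{14} + 0\right) - 156 = \frac{11}{14} - 156 = - \frac{2173}{14}$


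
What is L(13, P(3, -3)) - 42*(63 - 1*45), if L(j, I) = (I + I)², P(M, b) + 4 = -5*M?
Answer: 688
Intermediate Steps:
P(M, b) = -4 - 5*M
L(j, I) = 4*I² (L(j, I) = (2*I)² = 4*I²)
L(13, P(3, -3)) - 42*(63 - 1*45) = 4*(-4 - 5*3)² - 42*(63 - 1*45) = 4*(-4 - 15)² - 42*(63 - 45) = 4*(-19)² - 42*18 = 4*361 - 756 = 1444 - 756 = 688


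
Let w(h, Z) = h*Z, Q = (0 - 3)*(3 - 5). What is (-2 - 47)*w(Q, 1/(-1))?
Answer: 294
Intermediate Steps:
Q = 6 (Q = -3*(-2) = 6)
w(h, Z) = Z*h
(-2 - 47)*w(Q, 1/(-1)) = (-2 - 47)*(6/(-1)) = -(-49)*6 = -49*(-6) = 294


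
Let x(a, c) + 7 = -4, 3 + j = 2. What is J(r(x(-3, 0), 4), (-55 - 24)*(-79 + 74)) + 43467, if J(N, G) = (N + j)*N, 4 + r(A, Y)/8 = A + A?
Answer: 86939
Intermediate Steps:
j = -1 (j = -3 + 2 = -1)
x(a, c) = -11 (x(a, c) = -7 - 4 = -11)
r(A, Y) = -32 + 16*A (r(A, Y) = -32 + 8*(A + A) = -32 + 8*(2*A) = -32 + 16*A)
J(N, G) = N*(-1 + N) (J(N, G) = (N - 1)*N = (-1 + N)*N = N*(-1 + N))
J(r(x(-3, 0), 4), (-55 - 24)*(-79 + 74)) + 43467 = (-32 + 16*(-11))*(-1 + (-32 + 16*(-11))) + 43467 = (-32 - 176)*(-1 + (-32 - 176)) + 43467 = -208*(-1 - 208) + 43467 = -208*(-209) + 43467 = 43472 + 43467 = 86939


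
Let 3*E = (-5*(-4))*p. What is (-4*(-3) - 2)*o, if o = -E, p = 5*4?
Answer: -4000/3 ≈ -1333.3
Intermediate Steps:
p = 20
E = 400/3 (E = (-5*(-4)*20)/3 = (20*20)/3 = (⅓)*400 = 400/3 ≈ 133.33)
o = -400/3 (o = -1*400/3 = -400/3 ≈ -133.33)
(-4*(-3) - 2)*o = (-4*(-3) - 2)*(-400/3) = (12 - 2)*(-400/3) = 10*(-400/3) = -4000/3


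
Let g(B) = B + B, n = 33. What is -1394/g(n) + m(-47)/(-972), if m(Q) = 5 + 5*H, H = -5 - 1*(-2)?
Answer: -112859/5346 ≈ -21.111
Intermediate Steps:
H = -3 (H = -5 + 2 = -3)
g(B) = 2*B
m(Q) = -10 (m(Q) = 5 + 5*(-3) = 5 - 15 = -10)
-1394/g(n) + m(-47)/(-972) = -1394/(2*33) - 10/(-972) = -1394/66 - 10*(-1/972) = -1394*1/66 + 5/486 = -697/33 + 5/486 = -112859/5346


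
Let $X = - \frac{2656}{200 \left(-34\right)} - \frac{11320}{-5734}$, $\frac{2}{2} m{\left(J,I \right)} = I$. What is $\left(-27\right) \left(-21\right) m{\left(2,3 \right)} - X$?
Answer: $\frac{2069744553}{1218475} \approx 1698.6$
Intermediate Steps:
$m{\left(J,I \right)} = I$
$X = \frac{2881422}{1218475}$ ($X = - \frac{2656}{-6800} - - \frac{5660}{2867} = \left(-2656\right) \left(- \frac{1}{6800}\right) + \frac{5660}{2867} = \frac{166}{425} + \frac{5660}{2867} = \frac{2881422}{1218475} \approx 2.3648$)
$\left(-27\right) \left(-21\right) m{\left(2,3 \right)} - X = \left(-27\right) \left(-21\right) 3 - \frac{2881422}{1218475} = 567 \cdot 3 - \frac{2881422}{1218475} = 1701 - \frac{2881422}{1218475} = \frac{2069744553}{1218475}$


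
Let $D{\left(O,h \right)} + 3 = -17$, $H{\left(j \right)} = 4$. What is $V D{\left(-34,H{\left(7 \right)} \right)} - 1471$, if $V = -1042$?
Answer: $19369$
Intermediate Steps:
$D{\left(O,h \right)} = -20$ ($D{\left(O,h \right)} = -3 - 17 = -20$)
$V D{\left(-34,H{\left(7 \right)} \right)} - 1471 = \left(-1042\right) \left(-20\right) - 1471 = 20840 - 1471 = 19369$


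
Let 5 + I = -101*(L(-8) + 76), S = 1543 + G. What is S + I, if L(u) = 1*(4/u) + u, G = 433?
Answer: -9693/2 ≈ -4846.5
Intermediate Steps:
L(u) = u + 4/u (L(u) = 4/u + u = u + 4/u)
S = 1976 (S = 1543 + 433 = 1976)
I = -13645/2 (I = -5 - 101*((-8 + 4/(-8)) + 76) = -5 - 101*((-8 + 4*(-1/8)) + 76) = -5 - 101*((-8 - 1/2) + 76) = -5 - 101*(-17/2 + 76) = -5 - 101*135/2 = -5 - 13635/2 = -13645/2 ≈ -6822.5)
S + I = 1976 - 13645/2 = -9693/2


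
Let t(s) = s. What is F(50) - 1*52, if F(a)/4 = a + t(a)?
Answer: 348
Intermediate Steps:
F(a) = 8*a (F(a) = 4*(a + a) = 4*(2*a) = 8*a)
F(50) - 1*52 = 8*50 - 1*52 = 400 - 52 = 348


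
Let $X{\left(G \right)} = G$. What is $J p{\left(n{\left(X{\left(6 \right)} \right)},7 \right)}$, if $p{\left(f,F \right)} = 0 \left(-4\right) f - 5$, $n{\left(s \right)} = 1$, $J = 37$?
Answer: $-185$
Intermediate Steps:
$p{\left(f,F \right)} = -5$ ($p{\left(f,F \right)} = 0 f - 5 = 0 - 5 = -5$)
$J p{\left(n{\left(X{\left(6 \right)} \right)},7 \right)} = 37 \left(-5\right) = -185$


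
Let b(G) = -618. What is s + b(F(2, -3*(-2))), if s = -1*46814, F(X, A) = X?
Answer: -47432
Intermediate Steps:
s = -46814
s + b(F(2, -3*(-2))) = -46814 - 618 = -47432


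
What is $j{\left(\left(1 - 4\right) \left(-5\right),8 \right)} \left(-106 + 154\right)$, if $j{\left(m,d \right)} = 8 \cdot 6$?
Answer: $2304$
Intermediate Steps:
$j{\left(m,d \right)} = 48$
$j{\left(\left(1 - 4\right) \left(-5\right),8 \right)} \left(-106 + 154\right) = 48 \left(-106 + 154\right) = 48 \cdot 48 = 2304$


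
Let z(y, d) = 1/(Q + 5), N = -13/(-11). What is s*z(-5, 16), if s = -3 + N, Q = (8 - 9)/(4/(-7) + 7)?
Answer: -450/1199 ≈ -0.37531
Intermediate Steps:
N = 13/11 (N = -13*(-1/11) = 13/11 ≈ 1.1818)
Q = -7/45 (Q = -1/(4*(-1/7) + 7) = -1/(-4/7 + 7) = -1/45/7 = -1*7/45 = -7/45 ≈ -0.15556)
z(y, d) = 45/218 (z(y, d) = 1/(-7/45 + 5) = 1/(218/45) = 45/218)
s = -20/11 (s = -3 + 13/11 = -20/11 ≈ -1.8182)
s*z(-5, 16) = -20/11*45/218 = -450/1199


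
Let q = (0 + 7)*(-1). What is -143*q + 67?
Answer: 1068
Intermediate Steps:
q = -7 (q = 7*(-1) = -7)
-143*q + 67 = -143*(-7) + 67 = 1001 + 67 = 1068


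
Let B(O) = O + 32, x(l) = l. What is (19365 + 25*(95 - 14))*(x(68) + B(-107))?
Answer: -149730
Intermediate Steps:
B(O) = 32 + O
(19365 + 25*(95 - 14))*(x(68) + B(-107)) = (19365 + 25*(95 - 14))*(68 + (32 - 107)) = (19365 + 25*81)*(68 - 75) = (19365 + 2025)*(-7) = 21390*(-7) = -149730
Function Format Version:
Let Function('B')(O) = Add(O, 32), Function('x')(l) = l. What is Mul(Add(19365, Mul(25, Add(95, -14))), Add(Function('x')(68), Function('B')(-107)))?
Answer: -149730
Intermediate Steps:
Function('B')(O) = Add(32, O)
Mul(Add(19365, Mul(25, Add(95, -14))), Add(Function('x')(68), Function('B')(-107))) = Mul(Add(19365, Mul(25, Add(95, -14))), Add(68, Add(32, -107))) = Mul(Add(19365, Mul(25, 81)), Add(68, -75)) = Mul(Add(19365, 2025), -7) = Mul(21390, -7) = -149730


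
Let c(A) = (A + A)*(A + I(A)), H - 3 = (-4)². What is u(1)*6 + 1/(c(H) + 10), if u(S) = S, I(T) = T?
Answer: 8725/1454 ≈ 6.0007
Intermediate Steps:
H = 19 (H = 3 + (-4)² = 3 + 16 = 19)
c(A) = 4*A² (c(A) = (A + A)*(A + A) = (2*A)*(2*A) = 4*A²)
u(1)*6 + 1/(c(H) + 10) = 1*6 + 1/(4*19² + 10) = 6 + 1/(4*361 + 10) = 6 + 1/(1444 + 10) = 6 + 1/1454 = 8725/1454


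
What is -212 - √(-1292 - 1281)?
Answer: -212 - I*√2573 ≈ -212.0 - 50.725*I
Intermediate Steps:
-212 - √(-1292 - 1281) = -212 - √(-2573) = -212 - I*√2573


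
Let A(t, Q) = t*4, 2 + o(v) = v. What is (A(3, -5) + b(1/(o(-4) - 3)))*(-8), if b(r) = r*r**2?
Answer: -69976/729 ≈ -95.989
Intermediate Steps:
o(v) = -2 + v
b(r) = r**3
A(t, Q) = 4*t
(A(3, -5) + b(1/(o(-4) - 3)))*(-8) = (4*3 + (1/((-2 - 4) - 3))**3)*(-8) = (12 + (1/(-6 - 3))**3)*(-8) = (12 + (1/(-9))**3)*(-8) = (12 + (-1/9)**3)*(-8) = (12 - 1/729)*(-8) = (8747/729)*(-8) = -69976/729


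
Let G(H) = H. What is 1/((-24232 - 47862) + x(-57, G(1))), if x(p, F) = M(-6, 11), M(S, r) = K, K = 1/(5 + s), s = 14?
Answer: -19/1369785 ≈ -1.3871e-5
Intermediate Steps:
K = 1/19 (K = 1/(5 + 14) = 1/19 ≈ 0.052632)
M(S, r) = 1/19
x(p, F) = 1/19
1/((-24232 - 47862) + x(-57, G(1))) = 1/((-24232 - 47862) + 1/19) = 1/(-72094 + 1/19) = 1/(-1369785/19) = -19/1369785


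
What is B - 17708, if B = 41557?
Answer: 23849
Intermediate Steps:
B - 17708 = 41557 - 17708 = 23849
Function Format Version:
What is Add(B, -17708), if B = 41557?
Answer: 23849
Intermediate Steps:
Add(B, -17708) = Add(41557, -17708) = 23849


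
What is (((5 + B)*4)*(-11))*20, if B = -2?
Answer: -2640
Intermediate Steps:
(((5 + B)*4)*(-11))*20 = (((5 - 2)*4)*(-11))*20 = ((3*4)*(-11))*20 = (12*(-11))*20 = -132*20 = -2640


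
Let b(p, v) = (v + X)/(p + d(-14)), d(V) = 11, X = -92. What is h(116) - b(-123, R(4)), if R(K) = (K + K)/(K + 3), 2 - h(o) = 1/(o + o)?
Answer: 13465/11368 ≈ 1.1845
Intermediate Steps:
h(o) = 2 - 1/(2*o) (h(o) = 2 - 1/(o + o) = 2 - 1/(2*o))
R(K) = 2*K/(3 + K) (R(K) = (2*K)/(3 + K) = 2*K/(3 + K))
b(p, v) = (-92 + v)/(11 + p) (b(p, v) = (v - 92)/(p + 11) = (-92 + v)/(11 + p))
h(116) - b(-123, R(4)) = (2 - ½/116) - (-92 + 2*4/(3 + 4))/(11 - 123) = (2 - ½*1/116) - (-92 + 2*4/7)/(-112) = (2 - 1/232) - (-1)*(-92 + 2*4*(⅐))/112 = 463/232 - (-1)*(-92 + 8/7)/112 = 463/232 - (-1)*(-636)/(112*7) = 463/232 - 1*159/196 = 463/232 - 159/196 = 13465/11368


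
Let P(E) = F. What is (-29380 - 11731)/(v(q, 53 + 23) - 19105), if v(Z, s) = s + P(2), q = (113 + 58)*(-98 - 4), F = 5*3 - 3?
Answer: 41111/19017 ≈ 2.1618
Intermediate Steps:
F = 12 (F = 15 - 3 = 12)
P(E) = 12
q = -17442 (q = 171*(-102) = -17442)
v(Z, s) = 12 + s (v(Z, s) = s + 12 = 12 + s)
(-29380 - 11731)/(v(q, 53 + 23) - 19105) = (-29380 - 11731)/((12 + (53 + 23)) - 19105) = -41111/((12 + 76) - 19105) = -41111/(88 - 19105) = -41111/(-19017) = -41111*(-1/19017) = 41111/19017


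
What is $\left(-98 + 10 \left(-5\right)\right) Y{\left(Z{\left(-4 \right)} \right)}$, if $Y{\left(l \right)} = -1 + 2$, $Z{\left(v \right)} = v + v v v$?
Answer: $-148$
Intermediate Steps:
$Z{\left(v \right)} = v + v^{3}$ ($Z{\left(v \right)} = v + v^{2} v = v + v^{3}$)
$Y{\left(l \right)} = 1$
$\left(-98 + 10 \left(-5\right)\right) Y{\left(Z{\left(-4 \right)} \right)} = \left(-98 + 10 \left(-5\right)\right) 1 = \left(-98 - 50\right) 1 = \left(-148\right) 1 = -148$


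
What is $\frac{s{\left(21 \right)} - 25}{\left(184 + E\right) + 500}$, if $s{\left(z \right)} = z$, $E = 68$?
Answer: $- \frac{1}{188} \approx -0.0053191$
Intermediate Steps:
$\frac{s{\left(21 \right)} - 25}{\left(184 + E\right) + 500} = \frac{21 - 25}{\left(184 + 68\right) + 500} = \frac{21 + \left(-27 + 2\right)}{252 + 500} = \frac{21 - 25}{752} = \left(-4\right) \frac{1}{752} = - \frac{1}{188}$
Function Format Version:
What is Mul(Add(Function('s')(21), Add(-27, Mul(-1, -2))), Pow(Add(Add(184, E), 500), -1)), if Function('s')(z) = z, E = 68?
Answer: Rational(-1, 188) ≈ -0.0053191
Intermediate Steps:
Mul(Add(Function('s')(21), Add(-27, Mul(-1, -2))), Pow(Add(Add(184, E), 500), -1)) = Mul(Add(21, Add(-27, Mul(-1, -2))), Pow(Add(Add(184, 68), 500), -1)) = Mul(Add(21, Add(-27, 2)), Pow(Add(252, 500), -1)) = Mul(Add(21, -25), Pow(752, -1)) = Mul(-4, Rational(1, 752)) = Rational(-1, 188)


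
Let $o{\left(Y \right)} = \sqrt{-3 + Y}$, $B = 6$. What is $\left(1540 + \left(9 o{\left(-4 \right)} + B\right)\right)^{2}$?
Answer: $2389549 + 27828 i \sqrt{7} \approx 2.3895 \cdot 10^{6} + 73626.0 i$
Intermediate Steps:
$\left(1540 + \left(9 o{\left(-4 \right)} + B\right)\right)^{2} = \left(1540 + \left(9 \sqrt{-3 - 4} + 6\right)\right)^{2} = \left(1540 + \left(9 \sqrt{-7} + 6\right)\right)^{2} = \left(1540 + \left(9 i \sqrt{7} + 6\right)\right)^{2} = \left(1540 + \left(6 + 9 i \sqrt{7}\right)\right)^{2} = \left(1546 + 9 i \sqrt{7}\right)^{2}$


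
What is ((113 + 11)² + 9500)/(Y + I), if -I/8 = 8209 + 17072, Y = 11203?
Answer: -24876/191045 ≈ -0.13021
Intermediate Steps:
I = -202248 (I = -8*(8209 + 17072) = -8*25281 = -202248)
((113 + 11)² + 9500)/(Y + I) = ((113 + 11)² + 9500)/(11203 - 202248) = (124² + 9500)/(-191045) = (15376 + 9500)*(-1/191045) = 24876*(-1/191045) = -24876/191045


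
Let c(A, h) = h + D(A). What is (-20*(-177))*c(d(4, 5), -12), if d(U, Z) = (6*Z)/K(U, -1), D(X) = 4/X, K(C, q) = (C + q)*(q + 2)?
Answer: -41064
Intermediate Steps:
K(C, q) = (2 + q)*(C + q) (K(C, q) = (C + q)*(2 + q) = (2 + q)*(C + q))
d(U, Z) = 6*Z/(-1 + U) (d(U, Z) = (6*Z)/((-1)**2 + 2*U + 2*(-1) + U*(-1)) = (6*Z)/(1 + 2*U - 2 - U) = (6*Z)/(-1 + U) = 6*Z/(-1 + U))
c(A, h) = h + 4/A
(-20*(-177))*c(d(4, 5), -12) = (-20*(-177))*(-12 + 4/((6*5/(-1 + 4)))) = 3540*(-12 + 4/((6*5/3))) = 3540*(-12 + 4/((6*5*(1/3)))) = 3540*(-12 + 4/10) = 3540*(-12 + 4*(1/10)) = 3540*(-12 + 2/5) = 3540*(-58/5) = -41064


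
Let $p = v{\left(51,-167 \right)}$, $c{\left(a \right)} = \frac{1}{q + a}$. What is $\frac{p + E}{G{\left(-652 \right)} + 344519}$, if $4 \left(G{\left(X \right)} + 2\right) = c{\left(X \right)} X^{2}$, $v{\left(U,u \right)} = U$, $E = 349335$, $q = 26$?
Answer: $\frac{109357818}{107780683} \approx 1.0146$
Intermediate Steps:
$c{\left(a \right)} = \frac{1}{26 + a}$
$p = 51$
$G{\left(X \right)} = -2 + \frac{X^{2}}{4 \left(26 + X\right)}$ ($G{\left(X \right)} = -2 + \frac{\frac{1}{26 + X} X^{2}}{4} = -2 + \frac{X^{2} \frac{1}{26 + X}}{4} = -2 + \frac{X^{2}}{4 \left(26 + X\right)}$)
$\frac{p + E}{G{\left(-652 \right)} + 344519} = \frac{51 + 349335}{\frac{-208 + \left(-652\right)^{2} - -5216}{4 \left(26 - 652\right)} + 344519} = \frac{349386}{\frac{-208 + 425104 + 5216}{4 \left(-626\right)} + 344519} = \frac{349386}{\frac{1}{4} \left(- \frac{1}{626}\right) 430112 + 344519} = \frac{349386}{- \frac{53764}{313} + 344519} = \frac{349386}{\frac{107780683}{313}} = 349386 \cdot \frac{313}{107780683} = \frac{109357818}{107780683}$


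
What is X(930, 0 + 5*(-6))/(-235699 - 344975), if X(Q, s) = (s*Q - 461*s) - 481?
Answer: 14551/580674 ≈ 0.025059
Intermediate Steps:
X(Q, s) = -481 - 461*s + Q*s (X(Q, s) = (Q*s - 461*s) - 481 = (-461*s + Q*s) - 481 = -481 - 461*s + Q*s)
X(930, 0 + 5*(-6))/(-235699 - 344975) = (-481 - 461*(0 + 5*(-6)) + 930*(0 + 5*(-6)))/(-235699 - 344975) = (-481 - 461*(0 - 30) + 930*(0 - 30))/(-580674) = (-481 - 461*(-30) + 930*(-30))*(-1/580674) = (-481 + 13830 - 27900)*(-1/580674) = -14551*(-1/580674) = 14551/580674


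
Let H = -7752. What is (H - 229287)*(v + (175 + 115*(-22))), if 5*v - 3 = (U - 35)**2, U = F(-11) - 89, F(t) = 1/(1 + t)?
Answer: -86016949359/500 ≈ -1.7203e+8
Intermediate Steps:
U = -891/10 (U = 1/(1 - 11) - 89 = 1/(-10) - 89 = -1/10 - 89 = -891/10 ≈ -89.100)
v = 1540381/500 (v = 3/5 + (-891/10 - 35)**2/5 = 3/5 + (-1241/10)**2/5 = 3/5 + (1/5)*(1540081/100) = 3/5 + 1540081/500 = 1540381/500 ≈ 3080.8)
(H - 229287)*(v + (175 + 115*(-22))) = (-7752 - 229287)*(1540381/500 + (175 + 115*(-22))) = -237039*(1540381/500 + (175 - 2530)) = -237039*(1540381/500 - 2355) = -237039*362881/500 = -86016949359/500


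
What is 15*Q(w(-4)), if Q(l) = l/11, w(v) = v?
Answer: -60/11 ≈ -5.4545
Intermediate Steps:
Q(l) = l/11 (Q(l) = l*(1/11) = l/11)
15*Q(w(-4)) = 15*((1/11)*(-4)) = 15*(-4/11) = -60/11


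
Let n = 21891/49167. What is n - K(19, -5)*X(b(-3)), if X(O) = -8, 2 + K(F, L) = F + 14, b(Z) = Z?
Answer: 4071769/16389 ≈ 248.45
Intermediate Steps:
K(F, L) = 12 + F (K(F, L) = -2 + (F + 14) = -2 + (14 + F) = 12 + F)
n = 7297/16389 (n = 21891*(1/49167) = 7297/16389 ≈ 0.44524)
n - K(19, -5)*X(b(-3)) = 7297/16389 - (12 + 19)*(-8) = 7297/16389 - 31*(-8) = 7297/16389 - 1*(-248) = 7297/16389 + 248 = 4071769/16389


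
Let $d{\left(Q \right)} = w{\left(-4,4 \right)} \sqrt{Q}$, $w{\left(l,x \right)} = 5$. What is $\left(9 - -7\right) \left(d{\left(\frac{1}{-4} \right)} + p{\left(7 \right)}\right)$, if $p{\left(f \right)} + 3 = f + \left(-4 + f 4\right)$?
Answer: $448 + 40 i \approx 448.0 + 40.0 i$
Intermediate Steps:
$d{\left(Q \right)} = 5 \sqrt{Q}$
$p{\left(f \right)} = -7 + 5 f$ ($p{\left(f \right)} = -3 + \left(f + \left(-4 + f 4\right)\right) = -3 + \left(f + \left(-4 + 4 f\right)\right) = -3 + \left(-4 + 5 f\right) = -7 + 5 f$)
$\left(9 - -7\right) \left(d{\left(\frac{1}{-4} \right)} + p{\left(7 \right)}\right) = \left(9 - -7\right) \left(5 \sqrt{\frac{1}{-4}} + \left(-7 + 5 \cdot 7\right)\right) = \left(9 + 7\right) \left(5 \sqrt{- \frac{1}{4}} + \left(-7 + 35\right)\right) = 16 \left(5 \frac{i}{2} + 28\right) = 16 \left(\frac{5 i}{2} + 28\right) = 16 \left(28 + \frac{5 i}{2}\right) = 448 + 40 i$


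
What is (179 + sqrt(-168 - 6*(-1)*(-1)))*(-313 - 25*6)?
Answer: -82877 - 463*I*sqrt(174) ≈ -82877.0 - 6107.4*I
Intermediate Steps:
(179 + sqrt(-168 - 6*(-1)*(-1)))*(-313 - 25*6) = (179 + sqrt(-168 + 6*(-1)))*(-313 - 150) = (179 + sqrt(-168 - 6))*(-463) = (179 + sqrt(-174))*(-463) = (179 + I*sqrt(174))*(-463) = -82877 - 463*I*sqrt(174)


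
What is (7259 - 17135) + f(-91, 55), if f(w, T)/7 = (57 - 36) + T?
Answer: -9344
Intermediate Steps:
f(w, T) = 147 + 7*T (f(w, T) = 7*((57 - 36) + T) = 7*(21 + T) = 147 + 7*T)
(7259 - 17135) + f(-91, 55) = (7259 - 17135) + (147 + 7*55) = -9876 + (147 + 385) = -9876 + 532 = -9344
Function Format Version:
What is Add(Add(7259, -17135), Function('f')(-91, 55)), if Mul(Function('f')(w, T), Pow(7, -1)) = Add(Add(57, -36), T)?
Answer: -9344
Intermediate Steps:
Function('f')(w, T) = Add(147, Mul(7, T)) (Function('f')(w, T) = Mul(7, Add(Add(57, -36), T)) = Mul(7, Add(21, T)) = Add(147, Mul(7, T)))
Add(Add(7259, -17135), Function('f')(-91, 55)) = Add(Add(7259, -17135), Add(147, Mul(7, 55))) = Add(-9876, Add(147, 385)) = Add(-9876, 532) = -9344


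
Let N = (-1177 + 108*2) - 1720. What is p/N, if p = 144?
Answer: -144/2681 ≈ -0.053711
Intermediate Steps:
N = -2681 (N = (-1177 + 216) - 1720 = -961 - 1720 = -2681)
p/N = 144/(-2681) = 144*(-1/2681) = -144/2681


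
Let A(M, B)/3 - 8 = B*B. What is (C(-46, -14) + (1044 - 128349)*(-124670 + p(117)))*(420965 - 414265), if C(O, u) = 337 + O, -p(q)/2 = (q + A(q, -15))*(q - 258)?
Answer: -89936066577300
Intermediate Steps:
A(M, B) = 24 + 3*B**2 (A(M, B) = 24 + 3*(B*B) = 24 + 3*B**2)
p(q) = -2*(-258 + q)*(699 + q) (p(q) = -2*(q + (24 + 3*(-15)**2))*(q - 258) = -2*(q + (24 + 3*225))*(-258 + q) = -2*(q + (24 + 675))*(-258 + q) = -2*(q + 699)*(-258 + q) = -2*(699 + q)*(-258 + q) = -2*(-258 + q)*(699 + q))
(C(-46, -14) + (1044 - 128349)*(-124670 + p(117)))*(420965 - 414265) = ((337 - 46) + (1044 - 128349)*(-124670 + (360684 - 882*117 - 2*117**2)))*(420965 - 414265) = (291 - 127305*(-124670 + (360684 - 103194 - 2*13689)))*6700 = (291 - 127305*(-124670 + (360684 - 103194 - 27378)))*6700 = (291 - 127305*(-124670 + 230112))*6700 = (291 - 127305*105442)*6700 = (291 - 13423293810)*6700 = -13423293519*6700 = -89936066577300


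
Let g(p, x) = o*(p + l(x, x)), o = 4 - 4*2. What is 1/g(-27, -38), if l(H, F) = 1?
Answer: 1/104 ≈ 0.0096154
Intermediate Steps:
o = -4 (o = 4 - 8 = -4)
g(p, x) = -4 - 4*p (g(p, x) = -4*(p + 1) = -4*(1 + p) = -4 - 4*p)
1/g(-27, -38) = 1/(-4 - 4*(-27)) = 1/(-4 + 108) = 1/104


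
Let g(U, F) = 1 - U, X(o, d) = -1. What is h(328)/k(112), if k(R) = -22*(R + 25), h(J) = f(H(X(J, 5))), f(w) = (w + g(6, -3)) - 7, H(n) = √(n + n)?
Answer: 6/1507 - I*√2/3014 ≈ 0.0039814 - 0.00046921*I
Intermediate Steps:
H(n) = √2*√n (H(n) = √(2*n) = √2*√n)
f(w) = -12 + w (f(w) = (w + (1 - 1*6)) - 7 = (w + (1 - 6)) - 7 = (w - 5) - 7 = (-5 + w) - 7 = -12 + w)
h(J) = -12 + I*√2 (h(J) = -12 + √2*√(-1) = -12 + √2*I = -12 + I*√2)
k(R) = -550 - 22*R (k(R) = -22*(25 + R) = -550 - 22*R)
h(328)/k(112) = (-12 + I*√2)/(-550 - 22*112) = (-12 + I*√2)/(-550 - 2464) = (-12 + I*√2)/(-3014) = (-12 + I*√2)*(-1/3014) = 6/1507 - I*√2/3014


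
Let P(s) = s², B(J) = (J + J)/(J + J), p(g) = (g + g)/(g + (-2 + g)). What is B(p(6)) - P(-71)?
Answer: -5040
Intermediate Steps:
p(g) = 2*g/(-2 + 2*g) (p(g) = (2*g)/(-2 + 2*g) = 2*g/(-2 + 2*g))
B(J) = 1 (B(J) = (2*J)/((2*J)) = (2*J)*(1/(2*J)) = 1)
B(p(6)) - P(-71) = 1 - 1*(-71)² = 1 - 1*5041 = 1 - 5041 = -5040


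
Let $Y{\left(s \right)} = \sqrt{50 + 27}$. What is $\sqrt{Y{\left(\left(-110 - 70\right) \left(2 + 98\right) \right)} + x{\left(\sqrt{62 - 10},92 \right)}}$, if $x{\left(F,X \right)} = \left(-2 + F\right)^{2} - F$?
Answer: $\sqrt{56 + \sqrt{77} - 10 \sqrt{13}} \approx 5.3591$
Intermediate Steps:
$Y{\left(s \right)} = \sqrt{77}$
$\sqrt{Y{\left(\left(-110 - 70\right) \left(2 + 98\right) \right)} + x{\left(\sqrt{62 - 10},92 \right)}} = \sqrt{\sqrt{77} - \left(\sqrt{62 - 10} - \left(-2 + \sqrt{62 - 10}\right)^{2}\right)} = \sqrt{\sqrt{77} - \left(\sqrt{52} - \left(-2 + \sqrt{52}\right)^{2}\right)} = \sqrt{\sqrt{77} - \left(- \left(-2 + 2 \sqrt{13}\right)^{2} + 2 \sqrt{13}\right)} = \sqrt{\sqrt{77} + \left(-2 + 2 \sqrt{13}\right)^{2} - 2 \sqrt{13}}$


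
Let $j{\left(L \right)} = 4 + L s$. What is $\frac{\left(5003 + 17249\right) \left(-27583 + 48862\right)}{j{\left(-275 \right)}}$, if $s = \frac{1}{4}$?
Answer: $- \frac{1894001232}{259} \approx -7.3127 \cdot 10^{6}$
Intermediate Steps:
$s = \frac{1}{4} \approx 0.25$
$j{\left(L \right)} = 4 + \frac{L}{4}$ ($j{\left(L \right)} = 4 + L \frac{1}{4} = 4 + \frac{L}{4}$)
$\frac{\left(5003 + 17249\right) \left(-27583 + 48862\right)}{j{\left(-275 \right)}} = \frac{\left(5003 + 17249\right) \left(-27583 + 48862\right)}{4 + \frac{1}{4} \left(-275\right)} = \frac{22252 \cdot 21279}{4 - \frac{275}{4}} = \frac{473500308}{- \frac{259}{4}} = 473500308 \left(- \frac{4}{259}\right) = - \frac{1894001232}{259}$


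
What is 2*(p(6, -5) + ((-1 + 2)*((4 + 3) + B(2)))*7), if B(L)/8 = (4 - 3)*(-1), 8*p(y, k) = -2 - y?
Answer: -16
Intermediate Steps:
p(y, k) = -1/4 - y/8 (p(y, k) = (-2 - y)/8 = -1/4 - y/8)
B(L) = -8 (B(L) = 8*((4 - 3)*(-1)) = 8*(1*(-1)) = 8*(-1) = -8)
2*(p(6, -5) + ((-1 + 2)*((4 + 3) + B(2)))*7) = 2*((-1/4 - 1/8*6) + ((-1 + 2)*((4 + 3) - 8))*7) = 2*((-1/4 - 3/4) + (1*(7 - 8))*7) = 2*(-1 + (1*(-1))*7) = 2*(-1 - 1*7) = 2*(-1 - 7) = 2*(-8) = -16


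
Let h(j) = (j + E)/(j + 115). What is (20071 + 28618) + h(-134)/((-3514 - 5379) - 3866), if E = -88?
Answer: 3934411949/80807 ≈ 48689.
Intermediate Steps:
h(j) = (-88 + j)/(115 + j) (h(j) = (j - 88)/(j + 115) = (-88 + j)/(115 + j))
(20071 + 28618) + h(-134)/((-3514 - 5379) - 3866) = (20071 + 28618) + ((-88 - 134)/(115 - 134))/((-3514 - 5379) - 3866) = 48689 + (-222/(-19))/(-8893 - 3866) = 48689 - 1/19*(-222)/(-12759) = 48689 + (222/19)*(-1/12759) = 48689 - 74/80807 = 3934411949/80807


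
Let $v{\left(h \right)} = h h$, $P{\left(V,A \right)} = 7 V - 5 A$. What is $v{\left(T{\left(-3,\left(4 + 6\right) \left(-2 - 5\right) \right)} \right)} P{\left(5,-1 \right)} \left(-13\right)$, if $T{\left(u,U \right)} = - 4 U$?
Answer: $-40768000$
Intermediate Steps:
$P{\left(V,A \right)} = - 5 A + 7 V$
$v{\left(h \right)} = h^{2}$
$v{\left(T{\left(-3,\left(4 + 6\right) \left(-2 - 5\right) \right)} \right)} P{\left(5,-1 \right)} \left(-13\right) = \left(- 4 \left(4 + 6\right) \left(-2 - 5\right)\right)^{2} \left(\left(-5\right) \left(-1\right) + 7 \cdot 5\right) \left(-13\right) = \left(- 4 \cdot 10 \left(-7\right)\right)^{2} \left(5 + 35\right) \left(-13\right) = \left(\left(-4\right) \left(-70\right)\right)^{2} \cdot 40 \left(-13\right) = 280^{2} \cdot 40 \left(-13\right) = 78400 \cdot 40 \left(-13\right) = 3136000 \left(-13\right) = -40768000$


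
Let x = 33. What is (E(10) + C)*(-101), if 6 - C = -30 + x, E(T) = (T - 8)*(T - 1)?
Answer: -2121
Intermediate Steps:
E(T) = (-1 + T)*(-8 + T) (E(T) = (-8 + T)*(-1 + T) = (-1 + T)*(-8 + T))
C = 3 (C = 6 - (-30 + 33) = 6 - 1*3 = 6 - 3 = 3)
(E(10) + C)*(-101) = ((8 + 10² - 9*10) + 3)*(-101) = ((8 + 100 - 90) + 3)*(-101) = (18 + 3)*(-101) = 21*(-101) = -2121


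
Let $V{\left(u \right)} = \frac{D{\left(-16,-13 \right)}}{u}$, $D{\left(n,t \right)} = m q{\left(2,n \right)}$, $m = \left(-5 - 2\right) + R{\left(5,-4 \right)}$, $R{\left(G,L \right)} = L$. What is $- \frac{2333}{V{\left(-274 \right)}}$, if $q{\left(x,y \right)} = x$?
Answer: $- \frac{319621}{11} \approx -29056.0$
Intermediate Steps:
$m = -11$ ($m = \left(-5 - 2\right) - 4 = -7 - 4 = -11$)
$D{\left(n,t \right)} = -22$ ($D{\left(n,t \right)} = \left(-11\right) 2 = -22$)
$V{\left(u \right)} = - \frac{22}{u}$
$- \frac{2333}{V{\left(-274 \right)}} = - \frac{2333}{\left(-22\right) \frac{1}{-274}} = - \frac{2333}{\left(-22\right) \left(- \frac{1}{274}\right)} = - \frac{2333}{\frac{11}{137}} = \left(-2333\right) \frac{137}{11} = - \frac{319621}{11}$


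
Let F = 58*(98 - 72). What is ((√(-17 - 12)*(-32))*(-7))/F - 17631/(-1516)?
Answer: 17631/1516 + 56*I*√29/377 ≈ 11.63 + 0.79992*I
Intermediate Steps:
F = 1508 (F = 58*26 = 1508)
((√(-17 - 12)*(-32))*(-7))/F - 17631/(-1516) = ((√(-17 - 12)*(-32))*(-7))/1508 - 17631/(-1516) = ((√(-29)*(-32))*(-7))*(1/1508) - 17631*(-1/1516) = (((I*√29)*(-32))*(-7))*(1/1508) + 17631/1516 = (-32*I*√29*(-7))*(1/1508) + 17631/1516 = (224*I*√29)*(1/1508) + 17631/1516 = 56*I*√29/377 + 17631/1516 = 17631/1516 + 56*I*√29/377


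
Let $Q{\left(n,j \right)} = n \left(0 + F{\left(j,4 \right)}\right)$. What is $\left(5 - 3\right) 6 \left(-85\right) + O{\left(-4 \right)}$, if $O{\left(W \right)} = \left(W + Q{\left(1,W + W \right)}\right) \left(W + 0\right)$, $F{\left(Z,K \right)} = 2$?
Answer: $-1012$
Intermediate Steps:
$Q{\left(n,j \right)} = 2 n$ ($Q{\left(n,j \right)} = n \left(0 + 2\right) = n 2 = 2 n$)
$O{\left(W \right)} = W \left(2 + W\right)$ ($O{\left(W \right)} = \left(W + 2 \cdot 1\right) \left(W + 0\right) = \left(W + 2\right) W = \left(2 + W\right) W = W \left(2 + W\right)$)
$\left(5 - 3\right) 6 \left(-85\right) + O{\left(-4 \right)} = \left(5 - 3\right) 6 \left(-85\right) - 4 \left(2 - 4\right) = 2 \cdot 6 \left(-85\right) - -8 = 12 \left(-85\right) + 8 = -1020 + 8 = -1012$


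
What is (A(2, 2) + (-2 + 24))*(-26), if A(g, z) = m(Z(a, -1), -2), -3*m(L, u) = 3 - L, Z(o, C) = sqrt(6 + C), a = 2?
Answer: -546 - 26*sqrt(5)/3 ≈ -565.38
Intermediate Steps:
m(L, u) = -1 + L/3 (m(L, u) = -(3 - L)/3 = -1 + L/3)
A(g, z) = -1 + sqrt(5)/3 (A(g, z) = -1 + sqrt(6 - 1)/3 = -1 + sqrt(5)/3)
(A(2, 2) + (-2 + 24))*(-26) = ((-1 + sqrt(5)/3) + (-2 + 24))*(-26) = ((-1 + sqrt(5)/3) + 22)*(-26) = (21 + sqrt(5)/3)*(-26) = -546 - 26*sqrt(5)/3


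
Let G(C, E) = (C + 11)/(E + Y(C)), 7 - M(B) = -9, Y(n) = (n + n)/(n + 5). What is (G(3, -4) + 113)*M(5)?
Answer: 22608/13 ≈ 1739.1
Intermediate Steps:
Y(n) = 2*n/(5 + n) (Y(n) = (2*n)/(5 + n) = 2*n/(5 + n))
M(B) = 16 (M(B) = 7 - 1*(-9) = 7 + 9 = 16)
G(C, E) = (11 + C)/(E + 2*C/(5 + C)) (G(C, E) = (C + 11)/(E + 2*C/(5 + C)) = (11 + C)/(E + 2*C/(5 + C)))
(G(3, -4) + 113)*M(5) = ((5 + 3)*(11 + 3)/(2*3 - 4*(5 + 3)) + 113)*16 = (8*14/(6 - 4*8) + 113)*16 = (8*14/(6 - 32) + 113)*16 = (8*14/(-26) + 113)*16 = (-1/26*8*14 + 113)*16 = (-56/13 + 113)*16 = (1413/13)*16 = 22608/13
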